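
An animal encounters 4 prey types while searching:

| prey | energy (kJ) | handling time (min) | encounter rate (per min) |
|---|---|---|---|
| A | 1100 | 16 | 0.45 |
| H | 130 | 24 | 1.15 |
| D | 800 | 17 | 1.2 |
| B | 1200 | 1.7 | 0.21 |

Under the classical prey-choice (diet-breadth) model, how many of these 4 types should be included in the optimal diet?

1

Profitabilities (E/h, kJ/min): B 706, A 68.8, D 47.1, H 5.42. Add prey in this order while the next type's profitability exceeds the intake rate on those already taken.
Rate on top 1: 185.7. A: 68.8 < 185.7 → exclude; stop.
Optimal diet: B — 1 of 4 types.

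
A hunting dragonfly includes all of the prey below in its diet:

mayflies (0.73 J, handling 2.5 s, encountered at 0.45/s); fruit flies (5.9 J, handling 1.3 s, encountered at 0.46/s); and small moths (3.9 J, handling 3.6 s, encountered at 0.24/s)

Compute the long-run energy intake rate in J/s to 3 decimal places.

Energy encountered per unit search time: 0.45×0.73 + 0.46×5.9 + 0.24×3.9 = 3.979 J/s.
Handling time per unit search time: 0.45×2.5 + 0.46×1.3 + 0.24×3.6 = 2.587.
Rate = 3.979/(1 + 2.587) = 1.109 J/s.

1.109 J/s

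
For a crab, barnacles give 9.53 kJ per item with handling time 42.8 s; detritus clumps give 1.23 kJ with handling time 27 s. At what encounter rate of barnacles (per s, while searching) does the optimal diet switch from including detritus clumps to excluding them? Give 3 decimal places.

0.006 per s

At the threshold, the rate on barnacles alone equals the profitability of detritus clumps: λ·9.53/(1 + λ·42.8) = 1.23/27 = 0.04556.
Rearranging, λ(9.53 − 0.04556×42.8) = 0.04556, so λ = 0.04556/7.58 = 0.00601 per s.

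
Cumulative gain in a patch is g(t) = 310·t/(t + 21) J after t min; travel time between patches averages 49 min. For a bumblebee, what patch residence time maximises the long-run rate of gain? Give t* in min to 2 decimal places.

By the marginal value theorem, leave when the instantaneous gain rate g'(t) equals the habitat-wide average g(t)/(T + t).
g'(t) = 310·21/(t + 21)². Setting 310·21/(t+21)² = 310t/[(t+21)(49+t)] gives 21(49+t) = t(t+21), so t² = 21×49 = 1029.
t* = √1029 = 32.08 min.

32.08 min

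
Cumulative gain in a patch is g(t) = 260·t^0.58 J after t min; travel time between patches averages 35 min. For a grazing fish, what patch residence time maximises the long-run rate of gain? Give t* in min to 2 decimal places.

Maximise g(t)/(T+t): set derivative to zero → g'(t)(T+t) = g(t).
g'(t) = 0.58·260·t^-0.42. Setting 0.58·260·t^-0.42 = 260·t^0.58/(35+t) gives 0.58(35+t) = t, so 0.42·t = 0.58×35.
t* = 0.58×35/0.42 = 48.33 min.

48.33 min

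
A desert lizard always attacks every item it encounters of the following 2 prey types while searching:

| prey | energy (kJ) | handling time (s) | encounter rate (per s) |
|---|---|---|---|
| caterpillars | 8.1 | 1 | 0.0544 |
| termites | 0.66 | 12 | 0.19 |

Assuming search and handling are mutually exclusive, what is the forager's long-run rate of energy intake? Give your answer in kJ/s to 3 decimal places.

R = (0.0544×8.1 + 0.19×0.66) / (1 + 0.0544×1 + 0.19×12) = 0.566/3.334 = 0.1698 kJ/s.

0.170 kJ/s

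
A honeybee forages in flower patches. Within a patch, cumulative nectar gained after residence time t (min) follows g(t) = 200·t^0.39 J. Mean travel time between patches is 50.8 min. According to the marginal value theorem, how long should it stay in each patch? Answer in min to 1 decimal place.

Maximise g(t)/(T+t): set derivative to zero → g'(t)(T+t) = g(t).
g'(t) = 0.39·200·t^-0.61. Setting 0.39·200·t^-0.61 = 200·t^0.39/(50.8+t) gives 0.39(50.8+t) = t, so 0.61·t = 0.39×50.8.
t* = 0.39×50.8/0.61 = 32.48 min.

32.5 min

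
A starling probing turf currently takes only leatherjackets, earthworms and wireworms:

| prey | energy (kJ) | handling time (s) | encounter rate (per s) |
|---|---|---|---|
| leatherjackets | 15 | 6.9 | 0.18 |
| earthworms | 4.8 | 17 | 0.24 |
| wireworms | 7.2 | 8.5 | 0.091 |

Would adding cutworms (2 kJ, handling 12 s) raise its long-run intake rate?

No

Current rate: (0.18×15 + 0.24×4.8 + 0.091×7.2)/(1 + 0.18×6.9 + 0.24×17 + 0.091×8.5) = 0.6352 kJ/s.
cutworms: E/h = 2/12 = 0.1667 kJ/s.
0.1667 < 0.6352, so adding cutworms would lower the average — exclude it.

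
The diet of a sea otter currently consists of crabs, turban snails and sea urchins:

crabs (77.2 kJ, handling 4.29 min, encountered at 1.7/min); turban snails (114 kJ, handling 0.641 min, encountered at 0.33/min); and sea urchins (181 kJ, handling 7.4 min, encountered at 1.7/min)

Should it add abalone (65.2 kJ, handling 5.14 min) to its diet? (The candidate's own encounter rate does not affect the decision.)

No

Intake rate on the current diet: R = (1.7×77.2 + 0.33×114 + 1.7×181) / (1 + 1.7×4.29 + 0.33×0.641 + 1.7×7.4) = 476.6/21.08 = 22.6 kJ/min.
Profitability of abalone: 65.2/5.14 = 12.68 kJ/min.
12.68 < 22.6, so adding abalone would lower the average — exclude it.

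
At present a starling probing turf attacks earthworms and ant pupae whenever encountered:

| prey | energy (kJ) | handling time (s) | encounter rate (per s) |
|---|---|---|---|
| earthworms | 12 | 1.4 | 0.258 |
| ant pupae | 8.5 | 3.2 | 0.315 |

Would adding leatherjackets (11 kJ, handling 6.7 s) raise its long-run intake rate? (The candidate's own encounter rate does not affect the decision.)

On earthworms and ant pupae alone, R = ΣλE/(1+Σλh) = 5.774/2.369 = 2.437 kJ/s.
Profitability of leatherjackets: 11/6.7 = 1.642 kJ/s.
1.642 < 2.437, so adding leatherjackets would lower the average — exclude it.

No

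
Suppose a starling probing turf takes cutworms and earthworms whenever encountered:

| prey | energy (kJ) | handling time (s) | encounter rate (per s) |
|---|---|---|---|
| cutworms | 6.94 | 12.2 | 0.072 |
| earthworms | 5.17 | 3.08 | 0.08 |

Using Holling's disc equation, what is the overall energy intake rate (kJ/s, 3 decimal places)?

0.430 kJ/s

R = Σλ_iE_i / (1 + Σλ_ih_i)
Numerator: 0.072×6.94 + 0.08×5.17 = 0.9133
Denominator: 1 + 0.072×12.2 + 0.08×3.08 = 2.125
R = 0.9133/2.125 = 0.4298 kJ/s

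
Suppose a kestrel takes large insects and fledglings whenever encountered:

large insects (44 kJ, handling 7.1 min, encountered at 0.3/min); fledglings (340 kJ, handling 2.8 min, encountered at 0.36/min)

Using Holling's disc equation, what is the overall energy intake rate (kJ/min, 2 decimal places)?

Energy encountered per unit search time: 0.3×44 + 0.36×340 = 135.6 kJ/min.
Handling time per unit search time: 0.3×7.1 + 0.36×2.8 = 3.138.
Rate = 135.6/(1 + 3.138) = 32.77 kJ/min.

32.77 kJ/min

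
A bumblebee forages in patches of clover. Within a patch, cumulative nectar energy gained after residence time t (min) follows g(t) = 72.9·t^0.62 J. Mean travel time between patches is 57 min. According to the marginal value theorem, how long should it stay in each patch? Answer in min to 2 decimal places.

93.00 min

Maximise g(t)/(T+t): set derivative to zero → g'(t)(T+t) = g(t).
g'(t) = 0.62·72.9·t^-0.38. Setting 0.62·72.9·t^-0.38 = 72.9·t^0.62/(57+t) gives 0.62(57+t) = t, so 0.38·t = 0.62×57.
t* = 0.62×57/0.38 = 93 min.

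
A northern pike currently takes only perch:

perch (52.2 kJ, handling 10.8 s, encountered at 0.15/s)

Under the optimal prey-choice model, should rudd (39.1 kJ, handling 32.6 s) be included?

On perch alone, R = ΣλE/(1+Σλh) = 7.83/2.62 = 2.989 kJ/s.
Profitability of rudd: 39.1/32.6 = 1.199 kJ/s.
1.199 < 2.989, so adding rudd would lower the average — exclude it.

No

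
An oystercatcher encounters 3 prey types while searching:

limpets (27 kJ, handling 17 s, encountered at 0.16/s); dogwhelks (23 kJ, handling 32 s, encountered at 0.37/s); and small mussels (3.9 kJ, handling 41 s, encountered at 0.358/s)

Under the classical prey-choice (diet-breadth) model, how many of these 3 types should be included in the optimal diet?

1

Profitabilities (E/h, kJ/s): limpets 1.59, dogwhelks 0.719, small mussels 0.0951. Add prey in this order while the next type's profitability exceeds the intake rate on those already taken.
Rate on top 1: 1.161. dogwhelks: 0.719 < 1.161 → exclude; stop.
Optimal diet: limpets — 1 of 3 types.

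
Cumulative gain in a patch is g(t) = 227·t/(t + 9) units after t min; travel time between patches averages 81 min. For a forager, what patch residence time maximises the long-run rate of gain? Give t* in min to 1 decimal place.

27.0 min

By the marginal value theorem, leave when the instantaneous gain rate g'(t) equals the habitat-wide average g(t)/(T + t).
g'(t) = 227·9/(t + 9)². Setting 227·9/(t+9)² = 227t/[(t+9)(81+t)] gives 9(81+t) = t(t+9), so t² = 9×81 = 729.
t* = √729 = 27 min.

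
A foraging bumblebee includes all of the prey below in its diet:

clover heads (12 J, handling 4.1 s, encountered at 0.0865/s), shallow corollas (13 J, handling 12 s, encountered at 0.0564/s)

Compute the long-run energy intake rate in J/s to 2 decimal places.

0.87 J/s

R = (0.0865×12 + 0.0564×13) / (1 + 0.0865×4.1 + 0.0564×12) = 1.771/2.031 = 0.8719 J/s.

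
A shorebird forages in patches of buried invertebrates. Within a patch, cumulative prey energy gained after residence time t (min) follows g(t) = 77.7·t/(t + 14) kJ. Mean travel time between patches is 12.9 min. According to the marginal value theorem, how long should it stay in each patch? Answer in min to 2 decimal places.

Maximise g(t)/(T+t): set derivative to zero → g'(t)(T+t) = g(t).
g'(t) = 77.7·14/(t + 14)². Setting 77.7·14/(t+14)² = 77.7t/[(t+14)(12.9+t)] gives 14(12.9+t) = t(t+14), so t² = 14×12.9 = 180.6.
t* = √180.6 = 13.44 min.

13.44 min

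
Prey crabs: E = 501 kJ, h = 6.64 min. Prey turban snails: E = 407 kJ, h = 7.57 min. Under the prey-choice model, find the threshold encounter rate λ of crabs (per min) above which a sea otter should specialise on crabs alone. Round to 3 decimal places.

The zero-one rule: include turban snails iff E₂/h₂ > λE₁/(1+λh₁). Equality gives the switch point.
λE₁h₂ = E₂ + λE₂h₁ ⇒ λ = E₂/(E₁h₂ − E₂h₁) = 407/(3793 − 2702) = 0.3734 per min.

0.373 per min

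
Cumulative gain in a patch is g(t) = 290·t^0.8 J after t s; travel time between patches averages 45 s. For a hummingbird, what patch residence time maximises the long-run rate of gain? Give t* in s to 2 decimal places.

180.00 s

Optimal t* satisfies g'(t*) = g(t*)/(T + t*).
g'(t) = 0.8·290·t^-0.2. Setting 0.8·290·t^-0.2 = 290·t^0.8/(45+t) gives 0.8(45+t) = t, so 0.20·t = 0.8×45.
t* = 0.8×45/0.20 = 180 s.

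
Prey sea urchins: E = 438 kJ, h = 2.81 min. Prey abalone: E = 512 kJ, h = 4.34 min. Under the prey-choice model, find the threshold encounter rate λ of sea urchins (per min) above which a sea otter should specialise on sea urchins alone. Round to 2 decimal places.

The zero-one rule: include abalone iff E₂/h₂ > λE₁/(1+λh₁). Equality gives the switch point.
λE₁h₂ = E₂ + λE₂h₁ ⇒ λ = E₂/(E₁h₂ − E₂h₁) = 512/(1901 − 1439) = 1.108 per min.

1.11 per min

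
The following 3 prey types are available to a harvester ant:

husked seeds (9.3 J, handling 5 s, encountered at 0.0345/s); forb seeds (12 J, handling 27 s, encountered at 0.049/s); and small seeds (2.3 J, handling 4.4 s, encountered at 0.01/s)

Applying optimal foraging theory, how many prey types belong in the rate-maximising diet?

3

Rank by E/h (J/s): husked seeds 1.86, small seeds 0.523, forb seeds 0.444. Include each in turn until the next type's E/h falls below the running intake rate.
Rate on top 1: 0.2736. small seeds: 0.523 > 0.2736 → include.
Rate on top 2: 0.2827. forb seeds: 0.444 > 0.2827 → include.
Optimal diet: husked seeds, small seeds, forb seeds — 3 of 3 types.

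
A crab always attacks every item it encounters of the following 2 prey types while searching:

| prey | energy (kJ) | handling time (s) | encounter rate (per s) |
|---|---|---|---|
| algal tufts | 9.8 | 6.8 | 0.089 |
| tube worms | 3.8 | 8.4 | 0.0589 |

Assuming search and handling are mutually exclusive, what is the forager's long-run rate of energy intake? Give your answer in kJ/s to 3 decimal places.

R = (0.089×9.8 + 0.0589×3.8) / (1 + 0.089×6.8 + 0.0589×8.4) = 1.096/2.1 = 0.5219 kJ/s.

0.522 kJ/s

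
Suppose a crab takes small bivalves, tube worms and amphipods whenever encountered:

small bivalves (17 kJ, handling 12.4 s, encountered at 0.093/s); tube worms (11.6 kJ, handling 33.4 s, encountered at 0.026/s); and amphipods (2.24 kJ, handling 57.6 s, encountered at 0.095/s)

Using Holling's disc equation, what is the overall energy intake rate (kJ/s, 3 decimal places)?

0.247 kJ/s

R = (0.093×17 + 0.026×11.6 + 0.095×2.24) / (1 + 0.093×12.4 + 0.026×33.4 + 0.095×57.6) = 2.095/8.494 = 0.2467 kJ/s.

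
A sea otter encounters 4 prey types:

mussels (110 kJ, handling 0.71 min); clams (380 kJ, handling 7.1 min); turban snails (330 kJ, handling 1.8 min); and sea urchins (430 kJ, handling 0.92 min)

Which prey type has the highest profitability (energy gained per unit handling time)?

sea urchins

In descending order of E/h:
sea urchins: 430/0.92 = 467 kJ/min
turban snails: 330/1.8 = 183 kJ/min
mussels: 110/0.71 = 155 kJ/min
clams: 380/7.1 = 53.5 kJ/min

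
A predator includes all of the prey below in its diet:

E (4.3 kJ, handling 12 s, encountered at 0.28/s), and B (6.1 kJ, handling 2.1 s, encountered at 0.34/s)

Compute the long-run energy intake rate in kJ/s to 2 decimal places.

R = Σλ_iE_i / (1 + Σλ_ih_i)
Numerator: 0.28×4.3 + 0.34×6.1 = 3.278
Denominator: 1 + 0.28×12 + 0.34×2.1 = 5.074
R = 3.278/5.074 = 0.646 kJ/s

0.65 kJ/s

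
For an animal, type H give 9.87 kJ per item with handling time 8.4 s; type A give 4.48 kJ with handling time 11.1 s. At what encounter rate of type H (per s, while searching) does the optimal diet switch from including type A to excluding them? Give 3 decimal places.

0.062 per s

Drop type A once their profitability E₂/h₂ falls below the rate achievable on type H alone: E₂/h₂ = λE₁/(1 + λh₁).
Solve for λ: λE₁h₂ = E₂(1 + λh₁) → λ(E₁h₂ − E₂h₁) = E₂ → λ = E₂/(E₁h₂ − E₂h₁).
λ = 4.48/(9.87×11.1 − 4.48×8.4) = 4.48/71.92 = 0.06229 per s.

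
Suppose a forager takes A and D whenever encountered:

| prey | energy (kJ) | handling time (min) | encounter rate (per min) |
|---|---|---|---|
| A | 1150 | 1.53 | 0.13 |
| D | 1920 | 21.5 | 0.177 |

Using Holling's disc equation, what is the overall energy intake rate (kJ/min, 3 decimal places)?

97.782 kJ/min

Energy encountered per unit search time: 0.13×1150 + 0.177×1920 = 489.3 kJ/min.
Handling time per unit search time: 0.13×1.53 + 0.177×21.5 = 4.004.
Rate = 489.3/(1 + 4.004) = 97.78 kJ/min.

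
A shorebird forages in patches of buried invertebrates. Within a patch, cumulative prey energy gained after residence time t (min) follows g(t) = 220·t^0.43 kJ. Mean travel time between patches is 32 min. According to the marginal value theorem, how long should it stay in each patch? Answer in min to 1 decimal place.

Optimal t* satisfies g'(t*) = g(t*)/(T + t*).
g'(t) = 0.43·220·t^-0.57. Setting 0.43·220·t^-0.57 = 220·t^0.43/(32+t) gives 0.43(32+t) = t, so 0.57·t = 0.43×32.
t* = 0.43×32/0.57 = 24.14 min.

24.1 min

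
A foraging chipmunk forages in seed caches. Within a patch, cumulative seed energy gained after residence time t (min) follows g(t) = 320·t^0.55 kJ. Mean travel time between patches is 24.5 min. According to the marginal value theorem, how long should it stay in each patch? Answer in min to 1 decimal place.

Maximise g(t)/(T+t): set derivative to zero → g'(t)(T+t) = g(t).
g'(t) = 0.55·320·t^-0.45. Setting 0.55·320·t^-0.45 = 320·t^0.55/(24.5+t) gives 0.55(24.5+t) = t, so 0.45·t = 0.55×24.5.
t* = 0.55×24.5/0.45 = 29.94 min.

29.9 min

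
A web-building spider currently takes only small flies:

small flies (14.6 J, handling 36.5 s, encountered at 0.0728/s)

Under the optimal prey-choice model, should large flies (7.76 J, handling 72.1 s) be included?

No

Current rate: (0.0728×14.6)/(1 + 0.0728×36.5) = 0.2906 J/s.
large flies: E/h = 7.76/72.1 = 0.1076 J/s.
0.1076 < 0.2906, so adding large flies would lower the average — exclude it.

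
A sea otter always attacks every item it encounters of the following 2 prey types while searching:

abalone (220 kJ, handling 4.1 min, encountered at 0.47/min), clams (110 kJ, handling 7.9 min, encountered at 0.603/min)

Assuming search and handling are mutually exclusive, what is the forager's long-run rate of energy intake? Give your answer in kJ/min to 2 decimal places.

R = Σλ_iE_i / (1 + Σλ_ih_i)
Numerator: 0.47×220 + 0.603×110 = 169.7
Denominator: 1 + 0.47×4.1 + 0.603×7.9 = 7.691
R = 169.7/7.691 = 22.07 kJ/min

22.07 kJ/min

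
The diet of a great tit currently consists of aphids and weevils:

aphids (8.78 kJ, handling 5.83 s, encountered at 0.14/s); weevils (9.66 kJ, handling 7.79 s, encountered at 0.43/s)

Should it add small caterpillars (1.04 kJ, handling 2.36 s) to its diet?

No

On aphids and weevils alone, R = ΣλE/(1+Σλh) = 5.383/5.166 = 1.042 kJ/s.
small caterpillars: E/h = 1.04/2.36 = 0.4407 kJ/s.
0.4407 < 1.042, so adding small caterpillars would lower the average — exclude it.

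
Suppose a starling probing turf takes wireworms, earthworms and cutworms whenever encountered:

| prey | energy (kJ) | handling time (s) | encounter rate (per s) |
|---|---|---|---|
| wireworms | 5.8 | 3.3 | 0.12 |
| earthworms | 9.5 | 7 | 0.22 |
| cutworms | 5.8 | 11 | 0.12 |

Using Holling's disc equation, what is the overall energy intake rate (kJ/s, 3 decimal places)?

0.818 kJ/s

Energy encountered per unit search time: 0.12×5.8 + 0.22×9.5 + 0.12×5.8 = 3.482 kJ/s.
Handling time per unit search time: 0.12×3.3 + 0.22×7 + 0.12×11 = 3.256.
Rate = 3.482/(1 + 3.256) = 0.8181 kJ/s.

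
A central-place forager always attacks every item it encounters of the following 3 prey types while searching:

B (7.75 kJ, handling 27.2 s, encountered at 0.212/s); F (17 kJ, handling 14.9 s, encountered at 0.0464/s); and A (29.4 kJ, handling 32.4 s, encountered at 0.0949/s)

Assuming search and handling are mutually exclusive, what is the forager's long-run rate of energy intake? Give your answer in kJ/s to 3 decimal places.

0.496 kJ/s

R = (0.212×7.75 + 0.0464×17 + 0.0949×29.4) / (1 + 0.212×27.2 + 0.0464×14.9 + 0.0949×32.4) = 5.222/10.53 = 0.4958 kJ/s.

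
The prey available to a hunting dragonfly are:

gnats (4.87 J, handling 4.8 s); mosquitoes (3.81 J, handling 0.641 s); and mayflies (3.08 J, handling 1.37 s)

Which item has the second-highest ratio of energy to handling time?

Profitability E/h (J/s): gnats = 4.87/4.8 = 1.01, mosquitoes = 3.81/0.641 = 5.94, mayflies = 3.08/1.37 = 2.25.
Ranked: mosquitoes > mayflies > gnats.

mayflies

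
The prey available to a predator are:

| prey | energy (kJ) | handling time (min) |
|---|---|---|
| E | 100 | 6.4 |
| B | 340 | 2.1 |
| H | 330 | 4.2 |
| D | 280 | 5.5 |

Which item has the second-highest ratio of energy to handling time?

In descending order of E/h:
B: 340/2.1 = 162 kJ/min
H: 330/4.2 = 78.6 kJ/min
D: 280/5.5 = 50.9 kJ/min
E: 100/6.4 = 15.6 kJ/min

H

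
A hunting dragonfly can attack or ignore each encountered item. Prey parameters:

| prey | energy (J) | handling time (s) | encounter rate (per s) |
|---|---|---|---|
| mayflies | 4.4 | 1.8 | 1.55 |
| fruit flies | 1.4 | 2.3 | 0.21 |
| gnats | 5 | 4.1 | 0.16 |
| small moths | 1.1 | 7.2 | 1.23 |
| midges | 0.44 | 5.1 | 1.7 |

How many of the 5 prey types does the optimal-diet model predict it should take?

1

Profitabilities (E/h, J/s): mayflies 2.44, gnats 1.22, fruit flies 0.609, small moths 0.153, midges 0.0863. Add prey in this order while the next type's profitability exceeds the intake rate on those already taken.
Rate on top 1: 1.799. gnats: 1.22 < 1.799 → exclude; stop.
Optimal diet: mayflies — 1 of 5 types.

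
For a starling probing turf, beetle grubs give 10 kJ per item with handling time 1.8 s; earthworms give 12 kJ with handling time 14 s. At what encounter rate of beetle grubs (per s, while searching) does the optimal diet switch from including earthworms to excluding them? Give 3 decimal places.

The zero-one rule: include earthworms iff E₂/h₂ > λE₁/(1+λh₁). Equality gives the switch point.
λE₁h₂ = E₂ + λE₂h₁ ⇒ λ = E₂/(E₁h₂ − E₂h₁) = 12/(140 − 21.6) = 0.1014 per s.

0.101 per s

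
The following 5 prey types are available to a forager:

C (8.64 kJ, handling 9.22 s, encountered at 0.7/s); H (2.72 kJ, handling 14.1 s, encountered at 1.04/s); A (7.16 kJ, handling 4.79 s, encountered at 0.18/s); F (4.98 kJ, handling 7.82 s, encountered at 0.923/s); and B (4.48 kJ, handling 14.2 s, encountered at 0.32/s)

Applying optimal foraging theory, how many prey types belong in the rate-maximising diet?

Rank by E/h (kJ/s): A 1.49, C 0.937, F 0.637, B 0.315, H 0.193. Include each in turn until the next type's E/h falls below the running intake rate.
Rate on top 1: 0.6921. C: 0.937 > 0.6921 → include.
Rate on top 2: 0.8822. F: 0.637 < 0.8822 → exclude; stop.
Optimal diet: A, C — 2 of 5 types.

2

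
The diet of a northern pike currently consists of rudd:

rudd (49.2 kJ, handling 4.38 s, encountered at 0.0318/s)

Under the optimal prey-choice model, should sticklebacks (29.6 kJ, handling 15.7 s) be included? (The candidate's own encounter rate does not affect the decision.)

Yes

Current rate: (0.0318×49.2)/(1 + 0.0318×4.38) = 1.373 kJ/s.
Profitability of sticklebacks: 29.6/15.7 = 1.885 kJ/s.
1.885 > 1.373, so adding sticklebacks raises the average — include it.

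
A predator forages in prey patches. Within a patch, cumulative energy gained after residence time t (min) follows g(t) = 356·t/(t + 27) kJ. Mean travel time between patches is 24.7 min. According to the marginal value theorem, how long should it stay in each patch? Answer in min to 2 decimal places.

25.82 min

By the marginal value theorem, leave when the instantaneous gain rate g'(t) equals the habitat-wide average g(t)/(T + t).
g'(t) = 356·27/(t + 27)². Setting 356·27/(t+27)² = 356t/[(t+27)(24.7+t)] gives 27(24.7+t) = t(t+27), so t² = 27×24.7 = 666.9.
t* = √666.9 = 25.82 min.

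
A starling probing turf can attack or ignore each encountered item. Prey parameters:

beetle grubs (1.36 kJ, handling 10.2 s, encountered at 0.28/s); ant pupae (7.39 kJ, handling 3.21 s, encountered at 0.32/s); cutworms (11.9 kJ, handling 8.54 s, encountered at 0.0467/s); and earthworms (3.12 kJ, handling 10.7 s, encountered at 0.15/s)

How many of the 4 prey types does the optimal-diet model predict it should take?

2

E/h in descending order: ant pupae 2.3, cutworms 1.39, earthworms 0.292, beetle grubs 0.133 kJ/s. The optimal diet is the largest prefix of this list for which every included type satisfies E_i/h_i > R on the types above it.
Rate on top 1: 1.167. cutworms: 1.39 > 1.167 → include.
Rate on top 2: 1.204. earthworms: 0.292 < 1.204 → exclude; stop.
Optimal diet: ant pupae, cutworms — 2 of 4 types.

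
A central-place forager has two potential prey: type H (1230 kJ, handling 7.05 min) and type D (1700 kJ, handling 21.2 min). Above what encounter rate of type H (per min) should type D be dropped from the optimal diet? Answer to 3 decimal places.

0.121 per min

The zero-one rule: include type D iff E₂/h₂ > λE₁/(1+λh₁). Equality gives the switch point.
λE₁h₂ = E₂ + λE₂h₁ ⇒ λ = E₂/(E₁h₂ − E₂h₁) = 1700/(2.608e+04 − 1.198e+04) = 0.1206 per min.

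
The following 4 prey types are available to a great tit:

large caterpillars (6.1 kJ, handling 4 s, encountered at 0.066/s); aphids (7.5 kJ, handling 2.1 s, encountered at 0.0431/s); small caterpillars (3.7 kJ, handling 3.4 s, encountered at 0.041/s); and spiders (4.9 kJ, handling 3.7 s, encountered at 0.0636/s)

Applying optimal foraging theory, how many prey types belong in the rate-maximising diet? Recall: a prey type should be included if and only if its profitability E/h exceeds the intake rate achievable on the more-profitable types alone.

Profitabilities (E/h, kJ/s): aphids 3.57, large caterpillars 1.52, spiders 1.32, small caterpillars 1.09. Add prey in this order while the next type's profitability exceeds the intake rate on those already taken.
Rate on top 1: 0.2964. large caterpillars: 1.52 > 0.2964 → include.
Rate on top 2: 0.5359. spiders: 1.32 > 0.5359 → include.
Rate on top 3: 0.6526. small caterpillars: 1.09 > 0.6526 → include.
Optimal diet: aphids, large caterpillars, spiders, small caterpillars — 4 of 4 types.

4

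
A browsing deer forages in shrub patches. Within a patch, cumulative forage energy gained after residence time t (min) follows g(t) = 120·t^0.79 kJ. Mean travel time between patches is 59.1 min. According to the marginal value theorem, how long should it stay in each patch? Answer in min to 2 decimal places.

222.33 min

By the marginal value theorem, leave when the instantaneous gain rate g'(t) equals the habitat-wide average g(t)/(T + t).
g'(t) = 0.79·120·t^-0.21. Setting 0.79·120·t^-0.21 = 120·t^0.79/(59.1+t) gives 0.79(59.1+t) = t, so 0.21·t = 0.79×59.1.
t* = 0.79×59.1/0.21 = 222.3 min.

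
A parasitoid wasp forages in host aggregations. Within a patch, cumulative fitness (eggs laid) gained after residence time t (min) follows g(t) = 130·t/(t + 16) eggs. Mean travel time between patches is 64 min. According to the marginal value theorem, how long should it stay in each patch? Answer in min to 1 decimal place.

Maximise g(t)/(T+t): set derivative to zero → g'(t)(T+t) = g(t).
g'(t) = 130·16/(t + 16)². Setting 130·16/(t+16)² = 130t/[(t+16)(64+t)] gives 16(64+t) = t(t+16), so t² = 16×64 = 1024.
t* = √1024 = 32 min.

32.0 min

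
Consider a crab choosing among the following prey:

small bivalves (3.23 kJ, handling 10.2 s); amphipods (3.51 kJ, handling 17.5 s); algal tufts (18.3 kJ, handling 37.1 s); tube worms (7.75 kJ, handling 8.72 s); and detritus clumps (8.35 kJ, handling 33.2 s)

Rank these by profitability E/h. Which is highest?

In descending order of E/h:
tube worms: 7.75/8.72 = 0.889 kJ/s
algal tufts: 18.3/37.1 = 0.493 kJ/s
small bivalves: 3.23/10.2 = 0.317 kJ/s
detritus clumps: 8.35/33.2 = 0.252 kJ/s
amphipods: 3.51/17.5 = 0.201 kJ/s

tube worms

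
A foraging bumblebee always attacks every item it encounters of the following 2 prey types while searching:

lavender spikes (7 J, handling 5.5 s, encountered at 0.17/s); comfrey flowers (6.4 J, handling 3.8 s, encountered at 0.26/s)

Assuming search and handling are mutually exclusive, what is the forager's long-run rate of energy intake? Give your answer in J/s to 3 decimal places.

R = (0.17×7 + 0.26×6.4) / (1 + 0.17×5.5 + 0.26×3.8) = 2.854/2.923 = 0.9764 J/s.

0.976 J/s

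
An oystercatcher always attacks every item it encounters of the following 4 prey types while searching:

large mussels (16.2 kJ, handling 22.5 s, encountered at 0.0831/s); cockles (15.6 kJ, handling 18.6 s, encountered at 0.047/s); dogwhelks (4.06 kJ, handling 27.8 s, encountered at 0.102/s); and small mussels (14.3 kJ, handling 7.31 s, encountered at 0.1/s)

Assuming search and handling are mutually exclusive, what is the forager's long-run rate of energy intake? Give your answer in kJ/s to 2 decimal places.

0.54 kJ/s

R = (0.0831×16.2 + 0.047×15.6 + 0.102×4.06 + 0.1×14.3) / (1 + 0.0831×22.5 + 0.047×18.6 + 0.102×27.8 + 0.1×7.31) = 3.924/7.311 = 0.5367 kJ/s.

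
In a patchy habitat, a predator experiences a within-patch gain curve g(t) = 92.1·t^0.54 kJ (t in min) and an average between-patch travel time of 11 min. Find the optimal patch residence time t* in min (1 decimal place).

Optimal t* satisfies g'(t*) = g(t*)/(T + t*).
g'(t) = 0.54·92.1·t^-0.46. Setting 0.54·92.1·t^-0.46 = 92.1·t^0.54/(11+t) gives 0.54(11+t) = t, so 0.46·t = 0.54×11.
t* = 0.54×11/0.46 = 12.91 min.

12.9 min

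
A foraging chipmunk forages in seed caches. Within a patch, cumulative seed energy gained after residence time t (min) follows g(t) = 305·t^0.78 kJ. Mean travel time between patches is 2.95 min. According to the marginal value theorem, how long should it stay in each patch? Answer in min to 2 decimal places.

10.46 min

Optimal t* satisfies g'(t*) = g(t*)/(T + t*).
g'(t) = 0.78·305·t^-0.22. Setting 0.78·305·t^-0.22 = 305·t^0.78/(2.95+t) gives 0.78(2.95+t) = t, so 0.22·t = 0.78×2.95.
t* = 0.78×2.95/0.22 = 10.46 min.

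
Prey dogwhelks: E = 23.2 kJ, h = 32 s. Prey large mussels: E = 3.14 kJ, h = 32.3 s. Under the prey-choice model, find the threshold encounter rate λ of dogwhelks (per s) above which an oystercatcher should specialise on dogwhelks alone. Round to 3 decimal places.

0.005 per s

The zero-one rule: include large mussels iff E₂/h₂ > λE₁/(1+λh₁). Equality gives the switch point.
λE₁h₂ = E₂ + λE₂h₁ ⇒ λ = E₂/(E₁h₂ − E₂h₁) = 3.14/(749.4 − 100.5) = 0.004839 per s.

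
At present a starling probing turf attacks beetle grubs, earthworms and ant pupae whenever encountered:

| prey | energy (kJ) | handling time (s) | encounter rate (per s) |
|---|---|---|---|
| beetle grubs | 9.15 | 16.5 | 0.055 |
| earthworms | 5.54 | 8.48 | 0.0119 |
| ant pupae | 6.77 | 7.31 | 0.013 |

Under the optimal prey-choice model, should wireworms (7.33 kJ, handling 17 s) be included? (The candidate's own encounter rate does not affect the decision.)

Intake rate on the current diet: R = (0.055×9.15 + 0.0119×5.54 + 0.013×6.77) / (1 + 0.055×16.5 + 0.0119×8.48 + 0.013×7.31) = 0.6572/2.103 = 0.3124 kJ/s.
Profitability of wireworms: 7.33/17 = 0.4312 kJ/s.
Since 0.4312 > R, including wireworms increases the long-run rate.

Yes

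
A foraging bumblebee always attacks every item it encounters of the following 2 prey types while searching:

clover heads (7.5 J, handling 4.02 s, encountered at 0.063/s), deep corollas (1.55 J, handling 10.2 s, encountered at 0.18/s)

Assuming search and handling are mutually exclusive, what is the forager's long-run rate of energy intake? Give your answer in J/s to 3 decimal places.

R = Σλ_iE_i / (1 + Σλ_ih_i)
Numerator: 0.063×7.5 + 0.18×1.55 = 0.7515
Denominator: 1 + 0.063×4.02 + 0.18×10.2 = 3.089
R = 0.7515/3.089 = 0.2433 J/s

0.243 J/s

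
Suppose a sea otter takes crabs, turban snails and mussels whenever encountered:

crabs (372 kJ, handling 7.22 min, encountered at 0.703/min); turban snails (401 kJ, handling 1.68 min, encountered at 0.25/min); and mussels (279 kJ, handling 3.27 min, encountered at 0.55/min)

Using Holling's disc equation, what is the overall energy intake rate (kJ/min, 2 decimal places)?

62.12 kJ/min

R = (0.703×372 + 0.25×401 + 0.55×279) / (1 + 0.703×7.22 + 0.25×1.68 + 0.55×3.27) = 515.2/8.294 = 62.12 kJ/min.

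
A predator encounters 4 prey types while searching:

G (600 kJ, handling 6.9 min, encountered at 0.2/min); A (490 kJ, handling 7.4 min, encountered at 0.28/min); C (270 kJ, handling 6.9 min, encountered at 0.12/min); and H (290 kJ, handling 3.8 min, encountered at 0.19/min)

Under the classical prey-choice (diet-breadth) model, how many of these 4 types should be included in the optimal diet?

Profitabilities (E/h, kJ/min): G 87, H 76.3, A 66.2, C 39.1. Add prey in this order while the next type's profitability exceeds the intake rate on those already taken.
Rate on top 1: 50.42. H: 76.3 > 50.42 → include.
Rate on top 2: 56.45. A: 66.2 > 56.45 → include.
Rate on top 3: 60.36. C: 39.1 < 60.36 → exclude; stop.
Optimal diet: G, H, A — 3 of 4 types.

3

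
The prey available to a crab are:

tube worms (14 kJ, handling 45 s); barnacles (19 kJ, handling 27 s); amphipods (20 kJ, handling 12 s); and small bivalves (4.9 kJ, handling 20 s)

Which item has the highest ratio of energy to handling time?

Profitability E/h (kJ/s): tube worms = 14/45 = 0.311, barnacles = 19/27 = 0.704, amphipods = 20/12 = 1.67, small bivalves = 4.9/20 = 0.245.
Ranked: amphipods > barnacles > tube worms > small bivalves.

amphipods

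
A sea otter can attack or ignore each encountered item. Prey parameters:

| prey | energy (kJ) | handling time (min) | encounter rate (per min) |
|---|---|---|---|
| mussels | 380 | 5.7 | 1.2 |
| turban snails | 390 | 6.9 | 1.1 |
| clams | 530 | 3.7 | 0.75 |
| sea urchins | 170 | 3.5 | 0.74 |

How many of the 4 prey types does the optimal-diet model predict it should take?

E/h in descending order: clams 143, mussels 66.7, turban snails 56.5, sea urchins 48.6 kJ/min. The optimal diet is the largest prefix of this list for which every included type satisfies E_i/h_i > R on the types above it.
Rate on top 1: 105.3. mussels: 66.7 < 105.3 → exclude; stop.
Optimal diet: clams — 1 of 4 types.

1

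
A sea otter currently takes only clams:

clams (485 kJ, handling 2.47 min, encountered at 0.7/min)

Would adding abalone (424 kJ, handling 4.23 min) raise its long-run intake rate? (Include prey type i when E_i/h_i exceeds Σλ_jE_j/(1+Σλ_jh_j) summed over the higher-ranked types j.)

No

Current rate: (0.7×485)/(1 + 0.7×2.47) = 124.4 kJ/min.
abalone: E/h = 424/4.23 = 100.2 kJ/min.
100.2 < 124.4, so adding abalone would lower the average — exclude it.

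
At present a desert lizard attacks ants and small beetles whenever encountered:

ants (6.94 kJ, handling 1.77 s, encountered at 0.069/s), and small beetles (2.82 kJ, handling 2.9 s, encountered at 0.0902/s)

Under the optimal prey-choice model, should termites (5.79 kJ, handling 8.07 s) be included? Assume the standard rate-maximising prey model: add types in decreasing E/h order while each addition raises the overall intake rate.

Intake rate on the current diet: R = (0.069×6.94 + 0.0902×2.82) / (1 + 0.069×1.77 + 0.0902×2.9) = 0.7332/1.384 = 0.5299 kJ/s.
Profitability of termites: 5.79/8.07 = 0.7175 kJ/s.
Since 0.7175 > R, including termites increases the long-run rate.

Yes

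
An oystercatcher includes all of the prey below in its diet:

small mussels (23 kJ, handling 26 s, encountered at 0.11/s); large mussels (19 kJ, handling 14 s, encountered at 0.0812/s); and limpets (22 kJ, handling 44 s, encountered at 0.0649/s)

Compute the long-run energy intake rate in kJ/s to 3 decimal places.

R = Σλ_iE_i / (1 + Σλ_ih_i)
Numerator: 0.11×23 + 0.0812×19 + 0.0649×22 = 5.501
Denominator: 1 + 0.11×26 + 0.0812×14 + 0.0649×44 = 7.852
R = 5.501/7.852 = 0.7005 kJ/s

0.700 kJ/s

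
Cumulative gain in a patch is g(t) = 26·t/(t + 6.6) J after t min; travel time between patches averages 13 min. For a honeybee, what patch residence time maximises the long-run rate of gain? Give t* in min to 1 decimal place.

9.3 min

Optimal t* satisfies g'(t*) = g(t*)/(T + t*).
g'(t) = 26·6.6/(t + 6.6)². Setting 26·6.6/(t+6.6)² = 26t/[(t+6.6)(13+t)] gives 6.6(13+t) = t(t+6.6), so t² = 6.6×13 = 85.8.
t* = √85.8 = 9.263 min.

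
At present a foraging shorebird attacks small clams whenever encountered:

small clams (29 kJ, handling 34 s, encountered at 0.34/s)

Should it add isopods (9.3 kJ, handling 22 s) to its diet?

Intake rate on the current diet: R = (0.34×29) / (1 + 0.34×34) = 9.86/12.56 = 0.785 kJ/s.
Profitability of isopods: 9.3/22 = 0.4227 kJ/s.
Since 0.4227 < R, time spent handling isopods is better spent searching.

No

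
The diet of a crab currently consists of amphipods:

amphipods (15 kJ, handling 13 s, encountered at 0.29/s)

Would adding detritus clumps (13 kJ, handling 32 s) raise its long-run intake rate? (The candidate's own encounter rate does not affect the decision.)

Intake rate on the current diet: R = (0.29×15) / (1 + 0.29×13) = 4.35/4.77 = 0.9119 kJ/s.
Profitability of detritus clumps: 13/32 = 0.4062 kJ/s.
Since 0.4062 < R, time spent handling detritus clumps is better spent searching.

No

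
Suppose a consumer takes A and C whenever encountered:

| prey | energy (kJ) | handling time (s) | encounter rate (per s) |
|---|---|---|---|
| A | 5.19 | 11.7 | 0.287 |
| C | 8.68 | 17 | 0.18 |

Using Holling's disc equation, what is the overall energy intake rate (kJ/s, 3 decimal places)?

R = (0.287×5.19 + 0.18×8.68) / (1 + 0.287×11.7 + 0.18×17) = 3.052/7.418 = 0.4114 kJ/s.

0.411 kJ/s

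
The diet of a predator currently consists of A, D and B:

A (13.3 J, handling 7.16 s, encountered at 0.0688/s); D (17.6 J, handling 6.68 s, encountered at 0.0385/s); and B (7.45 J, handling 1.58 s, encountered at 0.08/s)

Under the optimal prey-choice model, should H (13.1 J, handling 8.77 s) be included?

Yes

Intake rate on the current diet: R = (0.0688×13.3 + 0.0385×17.6 + 0.08×7.45) / (1 + 0.0688×7.16 + 0.0385×6.68 + 0.08×1.58) = 2.189/1.876 = 1.167 J/s.
H: E/h = 13.1/8.77 = 1.494 J/s.
Since 1.494 > R, including H increases the long-run rate.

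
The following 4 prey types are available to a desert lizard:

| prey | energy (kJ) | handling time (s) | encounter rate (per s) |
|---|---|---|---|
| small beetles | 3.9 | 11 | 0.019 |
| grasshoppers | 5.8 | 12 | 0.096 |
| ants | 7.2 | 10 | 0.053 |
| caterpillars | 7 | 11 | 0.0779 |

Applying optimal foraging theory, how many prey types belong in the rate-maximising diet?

3

E/h in descending order: ants 0.72, caterpillars 0.636, grasshoppers 0.483, small beetles 0.355 kJ/s. The optimal diet is the largest prefix of this list for which every included type satisfies E_i/h_i > R on the types above it.
Rate on top 1: 0.2494. caterpillars: 0.636 > 0.2494 → include.
Rate on top 2: 0.3883. grasshoppers: 0.483 > 0.3883 → include.
Rate on top 3: 0.4193. small beetles: 0.355 < 0.4193 → exclude; stop.
Optimal diet: ants, caterpillars, grasshoppers — 3 of 4 types.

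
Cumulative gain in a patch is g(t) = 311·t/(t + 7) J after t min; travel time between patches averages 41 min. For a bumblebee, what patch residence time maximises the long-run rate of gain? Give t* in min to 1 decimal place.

Maximise g(t)/(T+t): set derivative to zero → g'(t)(T+t) = g(t).
g'(t) = 311·7/(t + 7)². Setting 311·7/(t+7)² = 311t/[(t+7)(41+t)] gives 7(41+t) = t(t+7), so t² = 7×41 = 287.
t* = √287 = 16.94 min.

16.9 min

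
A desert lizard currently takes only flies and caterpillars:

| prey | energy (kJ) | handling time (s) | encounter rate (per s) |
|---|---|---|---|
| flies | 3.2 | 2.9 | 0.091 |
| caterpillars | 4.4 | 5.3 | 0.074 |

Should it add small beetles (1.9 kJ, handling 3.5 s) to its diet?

Yes

Intake rate on the current diet: R = (0.091×3.2 + 0.074×4.4) / (1 + 0.091×2.9 + 0.074×5.3) = 0.6168/1.656 = 0.3724 kJ/s.
small beetles: E/h = 1.9/3.5 = 0.5429 kJ/s.
Since 0.5429 > R, including small beetles increases the long-run rate.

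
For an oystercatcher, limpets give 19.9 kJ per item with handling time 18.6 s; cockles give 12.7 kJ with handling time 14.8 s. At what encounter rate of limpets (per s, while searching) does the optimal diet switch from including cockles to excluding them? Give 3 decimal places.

0.218 per s

The zero-one rule: include cockles iff E₂/h₂ > λE₁/(1+λh₁). Equality gives the switch point.
λE₁h₂ = E₂ + λE₂h₁ ⇒ λ = E₂/(E₁h₂ − E₂h₁) = 12.7/(294.5 − 236.2) = 0.2178 per s.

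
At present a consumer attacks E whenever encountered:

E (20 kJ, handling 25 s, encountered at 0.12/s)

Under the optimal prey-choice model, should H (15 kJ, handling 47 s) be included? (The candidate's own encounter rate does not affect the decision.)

On E alone, R = ΣλE/(1+Σλh) = 2.4/4 = 0.6 kJ/s.
H: E/h = 15/47 = 0.3191 kJ/s.
Since 0.3191 < R, time spent handling H is better spent searching.

No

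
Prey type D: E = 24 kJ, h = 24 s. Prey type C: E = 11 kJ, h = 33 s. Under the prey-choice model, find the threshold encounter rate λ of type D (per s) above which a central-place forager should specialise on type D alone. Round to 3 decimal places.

At the threshold, the rate on type D alone equals the profitability of type C: λ·24/(1 + λ·24) = 11/33 = 0.3333.
Rearranging, λ(24 − 0.3333×24) = 0.3333, so λ = 0.3333/16 = 0.02083 per s.

0.021 per s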